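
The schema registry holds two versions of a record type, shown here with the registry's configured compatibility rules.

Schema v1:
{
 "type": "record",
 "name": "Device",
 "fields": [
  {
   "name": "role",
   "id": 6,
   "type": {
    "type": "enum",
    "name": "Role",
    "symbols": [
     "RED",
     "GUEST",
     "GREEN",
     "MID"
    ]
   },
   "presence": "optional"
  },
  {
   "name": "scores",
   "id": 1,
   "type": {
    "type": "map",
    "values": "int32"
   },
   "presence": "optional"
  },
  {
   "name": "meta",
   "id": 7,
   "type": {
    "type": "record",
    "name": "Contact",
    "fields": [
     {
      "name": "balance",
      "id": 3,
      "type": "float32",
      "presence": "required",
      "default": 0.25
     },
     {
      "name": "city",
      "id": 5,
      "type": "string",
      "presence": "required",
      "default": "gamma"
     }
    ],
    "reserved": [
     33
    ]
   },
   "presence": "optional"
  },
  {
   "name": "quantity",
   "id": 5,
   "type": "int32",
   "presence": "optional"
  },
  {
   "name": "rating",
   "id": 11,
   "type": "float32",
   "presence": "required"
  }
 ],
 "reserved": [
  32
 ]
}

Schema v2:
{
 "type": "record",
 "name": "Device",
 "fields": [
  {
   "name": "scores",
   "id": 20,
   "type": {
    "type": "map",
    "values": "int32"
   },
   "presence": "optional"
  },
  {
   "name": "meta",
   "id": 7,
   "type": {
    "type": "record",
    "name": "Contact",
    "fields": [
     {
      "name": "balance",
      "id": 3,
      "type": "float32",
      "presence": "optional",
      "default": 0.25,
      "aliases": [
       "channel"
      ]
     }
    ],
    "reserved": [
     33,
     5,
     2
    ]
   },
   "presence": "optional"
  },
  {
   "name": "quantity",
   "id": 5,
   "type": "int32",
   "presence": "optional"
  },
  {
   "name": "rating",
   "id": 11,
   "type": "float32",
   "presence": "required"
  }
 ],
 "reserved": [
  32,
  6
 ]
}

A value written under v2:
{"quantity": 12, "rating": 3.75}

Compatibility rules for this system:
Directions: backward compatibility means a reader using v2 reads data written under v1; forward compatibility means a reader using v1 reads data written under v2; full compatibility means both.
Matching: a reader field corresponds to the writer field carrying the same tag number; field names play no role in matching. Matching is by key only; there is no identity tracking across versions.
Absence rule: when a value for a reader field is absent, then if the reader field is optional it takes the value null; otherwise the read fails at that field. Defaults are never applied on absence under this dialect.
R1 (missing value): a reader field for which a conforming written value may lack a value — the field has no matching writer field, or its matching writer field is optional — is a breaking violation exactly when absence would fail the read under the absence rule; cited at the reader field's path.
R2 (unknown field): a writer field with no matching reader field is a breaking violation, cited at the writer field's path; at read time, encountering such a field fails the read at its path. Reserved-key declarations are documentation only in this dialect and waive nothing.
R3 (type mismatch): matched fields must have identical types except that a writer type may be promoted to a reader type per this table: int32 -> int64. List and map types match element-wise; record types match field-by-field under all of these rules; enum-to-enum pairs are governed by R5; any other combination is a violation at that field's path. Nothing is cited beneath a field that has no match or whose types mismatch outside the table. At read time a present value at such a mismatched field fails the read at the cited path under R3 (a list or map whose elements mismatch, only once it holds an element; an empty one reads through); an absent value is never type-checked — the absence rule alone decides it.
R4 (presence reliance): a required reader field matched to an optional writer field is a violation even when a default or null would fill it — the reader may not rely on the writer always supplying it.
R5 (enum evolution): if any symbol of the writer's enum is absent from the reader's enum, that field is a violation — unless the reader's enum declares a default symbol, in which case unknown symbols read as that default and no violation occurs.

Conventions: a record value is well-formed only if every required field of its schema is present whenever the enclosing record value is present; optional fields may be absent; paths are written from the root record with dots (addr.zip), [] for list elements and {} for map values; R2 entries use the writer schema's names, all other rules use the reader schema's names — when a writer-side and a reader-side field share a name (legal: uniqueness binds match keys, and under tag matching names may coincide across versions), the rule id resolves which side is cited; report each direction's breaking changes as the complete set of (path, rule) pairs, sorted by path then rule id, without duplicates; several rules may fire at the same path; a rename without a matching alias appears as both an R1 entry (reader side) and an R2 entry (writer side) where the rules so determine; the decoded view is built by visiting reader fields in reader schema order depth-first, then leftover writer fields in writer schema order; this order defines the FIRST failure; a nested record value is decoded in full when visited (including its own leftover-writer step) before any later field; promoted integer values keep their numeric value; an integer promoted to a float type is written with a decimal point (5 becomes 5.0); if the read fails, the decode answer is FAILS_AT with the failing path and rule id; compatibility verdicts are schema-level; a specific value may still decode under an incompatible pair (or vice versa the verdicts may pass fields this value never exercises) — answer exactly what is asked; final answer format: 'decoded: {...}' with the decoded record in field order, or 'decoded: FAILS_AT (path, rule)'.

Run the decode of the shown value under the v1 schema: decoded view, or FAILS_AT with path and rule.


the writer's type comes first in each Device pair
migrating the Device value to v1:
  role := null (not supplied -> null)
  scores := null (not supplied -> null)
  meta := null (not supplied -> null)
  quantity := 12
  rating := 3.75
  => decoded: {"role": null, "scores": null, "meta": null, "quantity": 12, "rating": 3.75}
the other Device changes do not affect what is asked:
  field balance in record Contact: required changed to optional -> schema-level compatibility only; this Device value's decode is unchanged
  removed field city from record Contact (its key 5 joins the reserved list) -> schema-level compatibility only; this Device value's decode is unchanged
  field scores in record Device: tag 1 changed to 20 -> schema-level compatibility only; this Device value's decode is unchanged
  removed field role from record Device (its key 6 joins the reserved list) -> schema-level compatibility only; this Device value's decode is unchanged

decoded: {"role": null, "scores": null, "meta": null, "quantity": 12, "rating": 3.75}


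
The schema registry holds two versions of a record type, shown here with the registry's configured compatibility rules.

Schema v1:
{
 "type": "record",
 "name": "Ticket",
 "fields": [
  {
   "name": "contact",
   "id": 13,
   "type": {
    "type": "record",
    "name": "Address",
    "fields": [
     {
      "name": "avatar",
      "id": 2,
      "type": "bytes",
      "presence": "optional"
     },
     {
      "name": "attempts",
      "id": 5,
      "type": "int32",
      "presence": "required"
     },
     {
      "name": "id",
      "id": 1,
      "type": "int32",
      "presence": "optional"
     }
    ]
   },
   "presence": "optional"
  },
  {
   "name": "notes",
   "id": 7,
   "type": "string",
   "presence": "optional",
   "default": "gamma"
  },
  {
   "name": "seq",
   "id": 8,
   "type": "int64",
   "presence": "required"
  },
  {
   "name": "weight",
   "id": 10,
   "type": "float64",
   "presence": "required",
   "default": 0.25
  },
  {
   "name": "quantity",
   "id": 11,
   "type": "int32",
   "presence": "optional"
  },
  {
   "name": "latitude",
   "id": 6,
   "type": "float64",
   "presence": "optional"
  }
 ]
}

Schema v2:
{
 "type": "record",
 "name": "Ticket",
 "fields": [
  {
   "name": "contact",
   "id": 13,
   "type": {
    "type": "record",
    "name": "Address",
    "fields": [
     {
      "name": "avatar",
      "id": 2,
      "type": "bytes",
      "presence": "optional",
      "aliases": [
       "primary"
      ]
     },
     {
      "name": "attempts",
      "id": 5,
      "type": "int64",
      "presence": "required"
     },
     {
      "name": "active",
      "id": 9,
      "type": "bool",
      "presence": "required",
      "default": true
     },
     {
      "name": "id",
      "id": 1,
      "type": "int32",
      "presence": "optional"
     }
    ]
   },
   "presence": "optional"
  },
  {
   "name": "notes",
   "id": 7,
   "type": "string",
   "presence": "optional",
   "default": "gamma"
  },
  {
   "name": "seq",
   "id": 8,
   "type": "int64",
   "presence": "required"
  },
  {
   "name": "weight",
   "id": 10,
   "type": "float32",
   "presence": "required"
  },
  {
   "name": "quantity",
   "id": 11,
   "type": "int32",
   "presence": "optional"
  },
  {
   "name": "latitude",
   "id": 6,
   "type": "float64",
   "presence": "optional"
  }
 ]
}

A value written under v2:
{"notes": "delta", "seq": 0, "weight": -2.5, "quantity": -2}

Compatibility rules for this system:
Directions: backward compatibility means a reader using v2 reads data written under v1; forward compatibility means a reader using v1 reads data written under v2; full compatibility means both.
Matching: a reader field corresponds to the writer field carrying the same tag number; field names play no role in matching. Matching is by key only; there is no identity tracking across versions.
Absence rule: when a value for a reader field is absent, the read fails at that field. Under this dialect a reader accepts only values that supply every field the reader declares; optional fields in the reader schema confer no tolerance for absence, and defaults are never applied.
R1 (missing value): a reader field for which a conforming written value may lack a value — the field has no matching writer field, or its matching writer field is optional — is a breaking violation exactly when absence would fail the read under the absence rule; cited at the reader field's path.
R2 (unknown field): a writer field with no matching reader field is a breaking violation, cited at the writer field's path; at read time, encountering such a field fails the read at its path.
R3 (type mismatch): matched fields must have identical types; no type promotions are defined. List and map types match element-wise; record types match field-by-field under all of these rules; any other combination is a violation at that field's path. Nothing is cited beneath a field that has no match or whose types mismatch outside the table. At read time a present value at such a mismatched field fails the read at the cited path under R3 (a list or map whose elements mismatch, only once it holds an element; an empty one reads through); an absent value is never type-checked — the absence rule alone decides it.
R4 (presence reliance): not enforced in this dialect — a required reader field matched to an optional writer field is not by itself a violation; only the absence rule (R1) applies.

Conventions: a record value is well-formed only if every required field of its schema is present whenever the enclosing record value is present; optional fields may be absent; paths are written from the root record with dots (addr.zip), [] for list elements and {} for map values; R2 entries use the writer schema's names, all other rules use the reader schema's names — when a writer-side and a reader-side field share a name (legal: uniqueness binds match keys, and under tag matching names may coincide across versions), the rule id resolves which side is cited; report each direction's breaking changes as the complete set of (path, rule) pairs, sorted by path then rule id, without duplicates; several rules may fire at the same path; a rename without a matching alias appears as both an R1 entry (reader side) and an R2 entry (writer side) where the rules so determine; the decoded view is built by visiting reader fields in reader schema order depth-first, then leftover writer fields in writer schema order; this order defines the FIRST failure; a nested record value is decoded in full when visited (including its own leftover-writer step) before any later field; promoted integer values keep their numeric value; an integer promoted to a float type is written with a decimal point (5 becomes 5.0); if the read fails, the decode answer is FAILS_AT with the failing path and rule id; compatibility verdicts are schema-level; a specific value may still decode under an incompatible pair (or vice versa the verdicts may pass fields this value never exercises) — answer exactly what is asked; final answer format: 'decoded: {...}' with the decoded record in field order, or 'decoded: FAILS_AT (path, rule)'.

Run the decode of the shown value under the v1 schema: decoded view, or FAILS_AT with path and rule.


decoded: FAILS_AT (contact, R1)

arrows below run writer -> reader for Ticket
decoding the Ticket value with the v1 reader:
  read fails at contact under R1 (no fill)
  => FAILS_AT (contact, R1)
checking off the Ticket differences that do not matter here:
  field attempts in record Address: type int32 changed to int64 -> schema-level compatibility only; this Ticket value's decode is unchanged
  field weight in record Ticket: type float64 changed to float32 (its default is dropped) -> schema-level compatibility only; this Ticket value's decode is unchanged
  added field active to record Address: required bool, tag 9, default true (in v2 it sits immediately before id) -> schema-level compatibility only; this Ticket value's decode is unchanged


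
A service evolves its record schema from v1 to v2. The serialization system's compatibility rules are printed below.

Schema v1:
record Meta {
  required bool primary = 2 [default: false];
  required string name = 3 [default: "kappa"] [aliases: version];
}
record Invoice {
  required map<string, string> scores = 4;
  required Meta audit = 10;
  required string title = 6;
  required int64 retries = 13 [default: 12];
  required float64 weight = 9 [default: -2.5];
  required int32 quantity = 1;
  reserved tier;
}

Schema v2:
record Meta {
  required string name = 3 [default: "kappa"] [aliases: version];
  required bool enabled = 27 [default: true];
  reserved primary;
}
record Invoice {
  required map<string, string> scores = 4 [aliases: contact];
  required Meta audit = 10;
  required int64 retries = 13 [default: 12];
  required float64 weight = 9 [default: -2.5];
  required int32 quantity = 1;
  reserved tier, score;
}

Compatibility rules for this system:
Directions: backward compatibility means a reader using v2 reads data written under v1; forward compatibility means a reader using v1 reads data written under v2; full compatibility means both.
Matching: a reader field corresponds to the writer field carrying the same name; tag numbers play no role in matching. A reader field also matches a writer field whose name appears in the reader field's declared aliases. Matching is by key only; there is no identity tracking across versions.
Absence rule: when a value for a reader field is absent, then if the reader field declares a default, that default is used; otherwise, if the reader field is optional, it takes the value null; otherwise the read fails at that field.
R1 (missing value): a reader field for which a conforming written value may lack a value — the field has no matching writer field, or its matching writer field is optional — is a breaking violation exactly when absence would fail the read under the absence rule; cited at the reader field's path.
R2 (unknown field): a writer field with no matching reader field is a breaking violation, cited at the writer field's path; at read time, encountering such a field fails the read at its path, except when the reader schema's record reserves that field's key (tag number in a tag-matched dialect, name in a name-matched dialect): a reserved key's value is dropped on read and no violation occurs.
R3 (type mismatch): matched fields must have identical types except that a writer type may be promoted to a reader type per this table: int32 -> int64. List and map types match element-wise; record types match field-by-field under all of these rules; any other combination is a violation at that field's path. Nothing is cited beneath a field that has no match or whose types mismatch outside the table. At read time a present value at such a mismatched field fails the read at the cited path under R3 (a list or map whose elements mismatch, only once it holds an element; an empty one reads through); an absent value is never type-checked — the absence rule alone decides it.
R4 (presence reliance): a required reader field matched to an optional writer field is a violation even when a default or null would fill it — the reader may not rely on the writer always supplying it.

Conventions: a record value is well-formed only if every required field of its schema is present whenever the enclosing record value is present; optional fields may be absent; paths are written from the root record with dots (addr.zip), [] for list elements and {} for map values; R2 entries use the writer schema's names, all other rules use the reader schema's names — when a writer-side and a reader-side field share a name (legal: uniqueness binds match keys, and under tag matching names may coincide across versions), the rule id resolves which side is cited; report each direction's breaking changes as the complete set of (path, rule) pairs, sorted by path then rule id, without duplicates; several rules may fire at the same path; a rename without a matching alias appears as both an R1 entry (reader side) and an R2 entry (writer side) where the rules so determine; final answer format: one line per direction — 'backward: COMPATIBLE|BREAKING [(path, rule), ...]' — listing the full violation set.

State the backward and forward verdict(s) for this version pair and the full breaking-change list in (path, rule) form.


in Invoice below, arrows point writer -> reader
backward pass over Invoice, reader schema v2, writer schema v1:
  writer required, map<string, string> -> map<string, string>: reader scores maps from writer scores
  writer required, Meta -> Meta: reader audit maps from writer audit
  writer required, int64 -> int64: reader retries maps from writer retries
  writer required, float64 -> float64: reader weight maps from writer weight
  writer required, int32 -> int32: reader quantity maps from writer quantity
  writer title: unknown to reader
  writer required, string -> string: reader audit.name maps from writer audit.name
  audit.enabled: no writer match
  writer audit.primary: unknown to reader
  breaking: (title, R2)
  => backward verdict for Invoice: BREAKING, 1 violation(s)
forward pass over Invoice, reader schema v1, writer schema v2:
  writer required, map<string, string> -> map<string, string>: reader scores maps from writer scores
  writer required, Meta -> Meta: reader audit maps from writer audit
  title: no writer match
  writer required, int64 -> int64: reader retries maps from writer retries
  writer required, float64 -> float64: reader weight maps from writer weight
  writer required, int32 -> int32: reader quantity maps from writer quantity
  audit.primary: no writer match
  writer required, string -> string: reader audit.name maps from writer audit.name
  writer audit.enabled: unknown to reader
  breaking: (audit.enabled, R2)
  breaking: (title, R1)
  => forward verdict for Invoice: BREAKING, 2 violation(s)

backward: BREAKING [(title, R2)]; forward: BREAKING [(audit.enabled, R2), (title, R1)]


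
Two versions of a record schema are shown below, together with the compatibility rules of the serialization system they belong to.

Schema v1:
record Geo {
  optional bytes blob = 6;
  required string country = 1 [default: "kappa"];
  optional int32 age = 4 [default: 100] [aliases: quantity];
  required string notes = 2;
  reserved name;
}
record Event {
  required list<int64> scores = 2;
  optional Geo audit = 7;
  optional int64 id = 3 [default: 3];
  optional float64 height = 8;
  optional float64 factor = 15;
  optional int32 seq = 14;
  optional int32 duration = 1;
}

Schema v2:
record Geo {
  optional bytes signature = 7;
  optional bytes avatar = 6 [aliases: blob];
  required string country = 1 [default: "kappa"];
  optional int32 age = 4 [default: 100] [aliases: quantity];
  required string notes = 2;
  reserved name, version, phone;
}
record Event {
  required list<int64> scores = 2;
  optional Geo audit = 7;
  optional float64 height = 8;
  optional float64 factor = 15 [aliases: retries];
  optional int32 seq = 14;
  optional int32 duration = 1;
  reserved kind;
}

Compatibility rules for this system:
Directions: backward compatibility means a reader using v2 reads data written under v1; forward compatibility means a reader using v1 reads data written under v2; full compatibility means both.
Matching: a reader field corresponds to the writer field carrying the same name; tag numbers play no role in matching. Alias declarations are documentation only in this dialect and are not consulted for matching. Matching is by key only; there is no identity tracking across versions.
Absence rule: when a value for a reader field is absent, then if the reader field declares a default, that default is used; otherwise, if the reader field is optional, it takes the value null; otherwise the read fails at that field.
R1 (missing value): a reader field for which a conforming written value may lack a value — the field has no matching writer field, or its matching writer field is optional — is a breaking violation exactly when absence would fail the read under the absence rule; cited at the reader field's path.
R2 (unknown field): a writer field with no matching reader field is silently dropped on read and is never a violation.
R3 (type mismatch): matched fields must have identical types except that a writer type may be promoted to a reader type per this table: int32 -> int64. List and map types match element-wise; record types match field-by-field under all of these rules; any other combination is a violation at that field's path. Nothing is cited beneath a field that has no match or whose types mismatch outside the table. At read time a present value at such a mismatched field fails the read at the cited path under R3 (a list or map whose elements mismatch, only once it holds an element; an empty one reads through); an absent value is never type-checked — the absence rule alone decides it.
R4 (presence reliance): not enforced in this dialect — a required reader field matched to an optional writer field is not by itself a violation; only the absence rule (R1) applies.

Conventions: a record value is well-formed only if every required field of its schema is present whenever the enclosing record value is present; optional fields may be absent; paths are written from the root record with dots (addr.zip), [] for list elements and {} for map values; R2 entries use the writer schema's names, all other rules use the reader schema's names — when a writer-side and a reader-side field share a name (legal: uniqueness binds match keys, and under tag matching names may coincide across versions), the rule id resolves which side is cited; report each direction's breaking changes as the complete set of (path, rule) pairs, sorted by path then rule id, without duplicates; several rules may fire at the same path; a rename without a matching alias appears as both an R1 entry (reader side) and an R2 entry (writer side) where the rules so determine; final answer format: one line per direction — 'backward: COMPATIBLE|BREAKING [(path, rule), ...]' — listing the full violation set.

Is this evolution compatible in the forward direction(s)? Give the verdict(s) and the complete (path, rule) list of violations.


in Event below, arrows point writer -> reader
checking forward for Event: reader v1 against writer v2:
  writer required, list<int64> -> list<int64>: reader scores maps from writer scores
  writer optional, Geo -> Geo: reader audit maps from writer audit
  id: no writer-side match
  writer optional, float64 -> float64: reader height maps from writer height
  writer optional, float64 -> float64: reader factor maps from writer factor
  writer optional, int32 -> int32: reader seq maps from writer seq
  writer optional, int32 -> int32: reader duration maps from writer duration
  audit.blob: no writer-side match
  writer required, string -> string: reader audit.country maps from writer audit.country
  writer optional, int32 -> int32: reader audit.age maps from writer audit.age
  writer required, string -> string: reader audit.notes maps from writer audit.notes
  audit.signature (writer side), unknown to reader
  audit.avatar (writer side), unknown to reader
  => forward verdict for Event: COMPATIBLE, no violations
the rest of the Event diff is inert for this question:
  renamed field blob to avatar in record Geo (alias blob declared on the renamed field) -> triggers nothing under Event's printed rules — same verdict
  added field signature to record Geo: optional bytes, tag 7 (in v2 it sits immediately before avatar) -> triggers nothing under Event's printed rules — same verdict
  removed field id from record Event -> triggers nothing under Event's printed rules — same verdict

forward: COMPATIBLE []


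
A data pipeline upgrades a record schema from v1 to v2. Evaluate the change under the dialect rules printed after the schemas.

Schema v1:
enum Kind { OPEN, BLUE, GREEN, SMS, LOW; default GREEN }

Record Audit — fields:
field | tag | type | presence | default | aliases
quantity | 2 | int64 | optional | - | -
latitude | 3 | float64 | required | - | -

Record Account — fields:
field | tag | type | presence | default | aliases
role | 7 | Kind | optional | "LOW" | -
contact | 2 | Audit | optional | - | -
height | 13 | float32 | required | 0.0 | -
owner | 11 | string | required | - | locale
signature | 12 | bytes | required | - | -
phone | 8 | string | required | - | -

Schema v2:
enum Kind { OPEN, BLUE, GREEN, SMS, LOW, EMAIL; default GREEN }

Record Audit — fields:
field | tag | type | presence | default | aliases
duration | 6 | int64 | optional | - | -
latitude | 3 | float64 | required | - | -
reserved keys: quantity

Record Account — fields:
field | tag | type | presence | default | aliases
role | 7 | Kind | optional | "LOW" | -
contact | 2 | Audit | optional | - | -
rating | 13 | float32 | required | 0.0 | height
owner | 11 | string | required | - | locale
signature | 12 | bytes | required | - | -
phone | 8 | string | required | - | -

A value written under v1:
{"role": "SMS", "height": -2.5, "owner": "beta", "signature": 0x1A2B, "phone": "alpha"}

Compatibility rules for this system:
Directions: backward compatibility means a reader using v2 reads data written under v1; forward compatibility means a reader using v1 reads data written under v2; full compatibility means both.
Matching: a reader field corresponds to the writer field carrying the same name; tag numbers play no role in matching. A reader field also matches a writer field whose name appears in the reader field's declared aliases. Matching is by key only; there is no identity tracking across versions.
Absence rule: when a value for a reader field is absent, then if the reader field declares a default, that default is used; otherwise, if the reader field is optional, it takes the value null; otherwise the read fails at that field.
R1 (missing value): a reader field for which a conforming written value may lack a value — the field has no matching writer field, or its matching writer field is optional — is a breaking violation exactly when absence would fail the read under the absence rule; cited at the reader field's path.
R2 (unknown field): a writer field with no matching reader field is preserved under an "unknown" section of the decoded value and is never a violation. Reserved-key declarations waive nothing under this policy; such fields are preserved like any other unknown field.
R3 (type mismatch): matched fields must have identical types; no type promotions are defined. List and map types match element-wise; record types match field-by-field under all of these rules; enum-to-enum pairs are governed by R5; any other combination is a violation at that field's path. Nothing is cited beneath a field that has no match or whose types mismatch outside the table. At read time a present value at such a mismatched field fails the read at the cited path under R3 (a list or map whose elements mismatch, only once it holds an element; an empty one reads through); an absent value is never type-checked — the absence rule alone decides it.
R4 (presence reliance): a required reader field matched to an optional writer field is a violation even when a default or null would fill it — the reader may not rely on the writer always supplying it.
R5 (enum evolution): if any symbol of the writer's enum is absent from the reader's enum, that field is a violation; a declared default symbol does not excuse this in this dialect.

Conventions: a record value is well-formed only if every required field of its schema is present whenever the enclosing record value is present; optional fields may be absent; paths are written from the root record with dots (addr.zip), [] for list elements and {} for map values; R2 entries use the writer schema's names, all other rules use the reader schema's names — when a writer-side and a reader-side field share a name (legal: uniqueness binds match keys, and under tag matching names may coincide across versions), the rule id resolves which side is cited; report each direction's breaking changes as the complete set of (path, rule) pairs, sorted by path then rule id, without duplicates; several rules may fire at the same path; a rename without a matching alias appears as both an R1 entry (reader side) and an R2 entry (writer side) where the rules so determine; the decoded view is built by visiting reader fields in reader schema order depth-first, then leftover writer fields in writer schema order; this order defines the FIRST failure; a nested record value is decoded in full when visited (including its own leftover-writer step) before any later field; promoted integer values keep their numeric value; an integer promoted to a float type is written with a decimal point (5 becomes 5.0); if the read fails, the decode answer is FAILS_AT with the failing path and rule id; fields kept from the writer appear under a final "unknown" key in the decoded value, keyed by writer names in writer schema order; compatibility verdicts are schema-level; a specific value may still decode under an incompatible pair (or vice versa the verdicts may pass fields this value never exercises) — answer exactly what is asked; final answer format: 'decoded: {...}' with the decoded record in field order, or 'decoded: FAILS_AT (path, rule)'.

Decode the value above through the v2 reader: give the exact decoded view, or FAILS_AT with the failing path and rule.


decoded: {"role": "SMS", "contact": null, "rating": -2.5, "owner": "beta", "signature": 0x1A2B, "phone": "alpha"}

arrows below run writer -> reader for Account
decoding the Account value with the v2 reader:
  role := "SMS"
  contact := null (absent, optional -> null)
  rating := -2.5 (from writer height)
  owner := "beta"
  signature := 0x1A2B
  phone := "alpha"
  => decoded: {"role": "SMS", "contact": null, "rating": -2.5, "owner": "beta", "signature": 0x1A2B, "phone": "alpha"}
remaining Account differences; none change what is asked:
  added field duration to record Audit: optional int64, tag 6 (in v2 it sits immediately before latitude) -> no rule fires on it and the decoded Account view is identical with or without it
  removed field quantity from record Audit (its key "quantity" joins the reserved list) -> no rule fires on it and the decoded Account view is identical with or without it
  enum Kind (field role in record Account): symbol EMAIL added -> schema-level compatibility only; this Account value's decode is unchanged


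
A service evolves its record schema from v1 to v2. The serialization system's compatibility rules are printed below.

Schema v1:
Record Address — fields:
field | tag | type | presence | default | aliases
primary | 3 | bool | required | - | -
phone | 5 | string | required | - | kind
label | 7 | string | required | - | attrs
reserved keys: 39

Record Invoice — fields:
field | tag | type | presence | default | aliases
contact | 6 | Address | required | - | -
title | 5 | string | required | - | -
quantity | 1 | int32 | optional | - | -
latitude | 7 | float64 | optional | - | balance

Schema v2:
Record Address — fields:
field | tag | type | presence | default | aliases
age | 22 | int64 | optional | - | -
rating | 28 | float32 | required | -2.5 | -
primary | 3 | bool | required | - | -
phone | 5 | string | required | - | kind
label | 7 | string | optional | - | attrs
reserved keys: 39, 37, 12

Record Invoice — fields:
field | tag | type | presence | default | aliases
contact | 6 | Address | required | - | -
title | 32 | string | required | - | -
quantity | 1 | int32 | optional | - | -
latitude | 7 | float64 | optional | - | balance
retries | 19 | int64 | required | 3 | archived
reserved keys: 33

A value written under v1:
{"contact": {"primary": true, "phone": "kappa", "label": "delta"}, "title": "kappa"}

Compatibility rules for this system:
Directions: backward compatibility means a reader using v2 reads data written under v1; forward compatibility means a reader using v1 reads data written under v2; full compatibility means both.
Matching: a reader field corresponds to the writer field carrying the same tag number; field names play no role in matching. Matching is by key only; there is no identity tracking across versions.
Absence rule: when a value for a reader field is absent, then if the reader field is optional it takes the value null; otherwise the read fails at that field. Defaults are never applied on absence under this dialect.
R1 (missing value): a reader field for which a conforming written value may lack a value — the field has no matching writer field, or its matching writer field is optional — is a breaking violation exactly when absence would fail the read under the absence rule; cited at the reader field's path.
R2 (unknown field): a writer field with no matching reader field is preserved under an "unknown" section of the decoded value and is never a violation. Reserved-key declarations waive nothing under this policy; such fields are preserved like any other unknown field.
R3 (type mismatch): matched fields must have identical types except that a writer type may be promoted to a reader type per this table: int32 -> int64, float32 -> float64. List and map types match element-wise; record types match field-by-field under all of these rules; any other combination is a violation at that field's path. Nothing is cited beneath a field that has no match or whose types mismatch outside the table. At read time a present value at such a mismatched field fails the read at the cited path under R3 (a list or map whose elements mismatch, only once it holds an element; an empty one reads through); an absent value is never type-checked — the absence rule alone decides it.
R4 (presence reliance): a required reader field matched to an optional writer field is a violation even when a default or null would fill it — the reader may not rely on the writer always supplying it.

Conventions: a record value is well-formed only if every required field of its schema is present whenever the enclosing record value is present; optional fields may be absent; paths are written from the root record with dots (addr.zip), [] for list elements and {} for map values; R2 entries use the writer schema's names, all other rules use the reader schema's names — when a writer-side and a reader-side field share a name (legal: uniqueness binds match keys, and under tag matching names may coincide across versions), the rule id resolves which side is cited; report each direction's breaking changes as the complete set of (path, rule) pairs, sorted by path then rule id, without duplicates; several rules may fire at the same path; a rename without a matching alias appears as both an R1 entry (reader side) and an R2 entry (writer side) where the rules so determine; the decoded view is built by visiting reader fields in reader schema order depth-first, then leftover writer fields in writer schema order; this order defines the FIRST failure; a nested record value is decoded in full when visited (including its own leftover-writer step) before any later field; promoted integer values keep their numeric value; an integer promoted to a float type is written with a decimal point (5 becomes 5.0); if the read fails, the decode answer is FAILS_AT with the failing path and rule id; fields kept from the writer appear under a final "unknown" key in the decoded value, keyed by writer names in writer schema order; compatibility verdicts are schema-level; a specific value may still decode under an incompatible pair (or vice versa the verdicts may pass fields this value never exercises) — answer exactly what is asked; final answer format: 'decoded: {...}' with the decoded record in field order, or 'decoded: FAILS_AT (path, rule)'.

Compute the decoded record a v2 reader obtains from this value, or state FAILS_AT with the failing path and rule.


in Invoice below, arrows point writer -> reader
decoding the Invoice value with the v2 reader:
  contact.age := null (missing; optional => null)
  read fails at contact.rating under R1 (no fill)
  => FAILS_AT (contact.rating, R1)
the other Invoice changes do not affect what is asked:
  added field age to record Address: optional int64, tag 22 (in v2 it sits immediately before primary) -> inert under this dialect — no rule fires on Invoice and the result does not move
  field title in record Invoice: tag 5 changed to 32 -> a verdict-level change on Invoice — the shown value reads the same
  field label in record Address: required changed to optional -> a verdict-level change on Invoice — the shown value reads the same
  added field retries to record Invoice: required int64, tag 19, default 3 (in v2 it sits last) -> a verdict-level change on Invoice — the shown value reads the same

decoded: FAILS_AT (contact.rating, R1)


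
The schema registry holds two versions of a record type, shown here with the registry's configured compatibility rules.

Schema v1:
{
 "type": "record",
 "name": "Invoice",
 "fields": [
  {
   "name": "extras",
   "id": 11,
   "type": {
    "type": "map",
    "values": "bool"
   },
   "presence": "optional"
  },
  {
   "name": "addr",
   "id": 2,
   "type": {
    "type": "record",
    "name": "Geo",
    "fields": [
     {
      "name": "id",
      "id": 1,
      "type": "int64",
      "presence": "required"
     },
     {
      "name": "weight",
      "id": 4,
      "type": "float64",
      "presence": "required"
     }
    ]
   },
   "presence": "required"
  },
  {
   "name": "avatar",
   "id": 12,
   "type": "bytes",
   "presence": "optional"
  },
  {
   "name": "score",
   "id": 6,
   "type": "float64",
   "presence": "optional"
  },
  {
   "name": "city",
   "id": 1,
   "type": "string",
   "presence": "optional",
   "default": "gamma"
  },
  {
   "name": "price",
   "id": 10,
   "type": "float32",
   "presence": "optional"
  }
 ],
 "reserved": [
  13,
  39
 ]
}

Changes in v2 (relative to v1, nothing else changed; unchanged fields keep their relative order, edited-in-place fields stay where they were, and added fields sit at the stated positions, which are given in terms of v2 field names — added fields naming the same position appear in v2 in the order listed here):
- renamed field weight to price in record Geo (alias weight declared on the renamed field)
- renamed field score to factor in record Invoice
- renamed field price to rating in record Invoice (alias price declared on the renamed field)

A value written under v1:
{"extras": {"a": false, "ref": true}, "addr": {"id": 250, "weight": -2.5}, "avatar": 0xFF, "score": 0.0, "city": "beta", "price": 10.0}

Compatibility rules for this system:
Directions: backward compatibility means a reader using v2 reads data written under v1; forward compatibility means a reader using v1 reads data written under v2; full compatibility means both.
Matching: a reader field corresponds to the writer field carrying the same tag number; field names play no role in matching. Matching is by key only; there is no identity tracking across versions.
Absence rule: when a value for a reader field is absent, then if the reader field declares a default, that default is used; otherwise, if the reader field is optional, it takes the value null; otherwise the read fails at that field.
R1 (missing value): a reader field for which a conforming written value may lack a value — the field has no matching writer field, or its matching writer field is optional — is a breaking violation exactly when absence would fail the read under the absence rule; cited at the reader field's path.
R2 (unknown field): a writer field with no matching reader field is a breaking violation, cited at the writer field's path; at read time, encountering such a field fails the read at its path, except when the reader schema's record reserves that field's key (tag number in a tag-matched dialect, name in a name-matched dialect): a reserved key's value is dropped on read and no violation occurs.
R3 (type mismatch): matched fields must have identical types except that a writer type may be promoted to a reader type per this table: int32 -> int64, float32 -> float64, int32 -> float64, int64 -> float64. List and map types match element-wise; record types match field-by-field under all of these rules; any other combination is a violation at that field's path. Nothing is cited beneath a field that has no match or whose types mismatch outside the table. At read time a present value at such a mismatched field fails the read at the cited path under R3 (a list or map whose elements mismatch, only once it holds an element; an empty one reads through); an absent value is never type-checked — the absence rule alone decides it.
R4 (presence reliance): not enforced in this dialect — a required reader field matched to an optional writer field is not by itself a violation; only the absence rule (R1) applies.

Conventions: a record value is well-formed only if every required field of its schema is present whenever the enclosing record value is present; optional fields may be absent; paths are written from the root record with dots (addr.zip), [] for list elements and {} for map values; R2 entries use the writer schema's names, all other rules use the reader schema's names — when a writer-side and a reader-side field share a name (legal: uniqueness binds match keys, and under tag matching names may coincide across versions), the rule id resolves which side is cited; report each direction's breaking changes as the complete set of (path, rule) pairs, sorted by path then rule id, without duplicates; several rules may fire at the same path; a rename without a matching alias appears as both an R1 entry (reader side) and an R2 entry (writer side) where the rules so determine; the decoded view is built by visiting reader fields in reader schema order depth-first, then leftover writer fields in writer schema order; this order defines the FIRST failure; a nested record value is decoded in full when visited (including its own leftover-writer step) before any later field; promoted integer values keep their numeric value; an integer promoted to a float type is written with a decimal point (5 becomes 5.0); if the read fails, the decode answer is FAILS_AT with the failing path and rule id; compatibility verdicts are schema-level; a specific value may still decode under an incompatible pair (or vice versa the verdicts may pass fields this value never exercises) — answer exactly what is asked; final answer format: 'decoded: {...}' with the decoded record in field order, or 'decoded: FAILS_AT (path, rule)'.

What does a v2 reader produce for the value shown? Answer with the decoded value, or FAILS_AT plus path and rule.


decoded: {"extras": {"a": false, "ref": true}, "addr": {"id": 250, "price": -2.5}, "avatar": 0xFF, "factor": 0.0, "city": "beta", "rating": 10.0}

arrows below run writer -> reader for Invoice
migrating the Invoice value to v2:
  extras := {"a": false, "ref": true}
  addr.id := 250
  addr.price := -2.5 (from writer weight)
  avatar := 0xFF
  factor := 0.0 (from writer score)
  city := "beta"
  rating := 10.0 (from writer price)
  => decoded: {"extras": {"a": false, "ref": true}, "addr": {"id": 250, "price": -2.5}, "avatar": 0xFF, "factor": 0.0, "city": "beta", "rating": 10.0}
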